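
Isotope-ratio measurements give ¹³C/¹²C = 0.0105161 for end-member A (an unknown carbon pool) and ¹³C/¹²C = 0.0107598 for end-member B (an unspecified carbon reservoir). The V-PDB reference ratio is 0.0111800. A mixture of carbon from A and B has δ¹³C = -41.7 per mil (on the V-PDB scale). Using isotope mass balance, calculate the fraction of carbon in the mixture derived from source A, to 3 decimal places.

δ_A = (0.0105161/0.0111800 − 1)×1000 = (0.940617 − 1)×1000 = -59.383 per mil
δ_B = (0.0107598/0.0111800 − 1)×1000 = (0.962415 − 1)×1000 = -37.585 per mil
f_A = (δ_mix − δ_B)/(δ_A − δ_B) = (-41.7 − (-37.585))/(-59.383 − (-37.585))
f_A = -4.115 / -21.798 = 0.1888

0.189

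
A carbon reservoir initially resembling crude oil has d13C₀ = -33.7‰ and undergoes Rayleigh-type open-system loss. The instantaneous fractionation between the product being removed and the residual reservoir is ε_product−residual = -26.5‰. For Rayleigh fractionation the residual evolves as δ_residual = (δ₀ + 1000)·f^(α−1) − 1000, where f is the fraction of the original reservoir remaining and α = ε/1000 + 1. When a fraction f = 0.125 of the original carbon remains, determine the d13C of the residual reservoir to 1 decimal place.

Rayleigh residual: δ_res = (δ₀ + 1000)·f^(α−1) − 1000
α = ε/1000 + 1 = 0.97350, so α − 1 = -0.02650
f^(α−1) = 0.125^(-0.02650) = 1.056652
δ_res = (-33.7 + 1000) × 1.056652 − 1000 = 1021.043 − 1000 = 21.04‰

21.0‰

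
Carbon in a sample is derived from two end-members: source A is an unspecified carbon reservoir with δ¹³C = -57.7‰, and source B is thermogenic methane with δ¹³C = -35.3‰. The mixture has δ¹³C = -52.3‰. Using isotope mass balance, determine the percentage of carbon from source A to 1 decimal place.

δ_mix = f_A·δ_A + (1 − f_A)·δ_B  ⇒  f_A = (δ_mix − δ_B)/(δ_A − δ_B)
f_A = (-52.3 − (-35.3)) / (-57.7 − (-35.3))
f_A = -17.0 / -22.4 = 0.7589

75.9%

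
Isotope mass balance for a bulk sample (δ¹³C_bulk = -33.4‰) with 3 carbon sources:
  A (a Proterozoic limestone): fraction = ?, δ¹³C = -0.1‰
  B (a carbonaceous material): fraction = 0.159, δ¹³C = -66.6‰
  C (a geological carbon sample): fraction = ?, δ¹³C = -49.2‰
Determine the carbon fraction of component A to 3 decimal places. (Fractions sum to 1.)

0.378

Let f_A and f_C be the unknown fractions; fractions sum to 1 so f_A + f_C = 0.841.
Mass balance: Σ fᵢ·δᵢ = δ_bulk ⇒ f_A·(-0.1) + f_C·(-49.2) = -33.4 − (-10.589) = -22.811
Substitute f_C = 0.841 − f_A:
f_A·(-0.1 − -49.2) = -22.811 − 0.841×(-49.2) = 18.567
f_A = 18.567 / 49.1 = 0.3781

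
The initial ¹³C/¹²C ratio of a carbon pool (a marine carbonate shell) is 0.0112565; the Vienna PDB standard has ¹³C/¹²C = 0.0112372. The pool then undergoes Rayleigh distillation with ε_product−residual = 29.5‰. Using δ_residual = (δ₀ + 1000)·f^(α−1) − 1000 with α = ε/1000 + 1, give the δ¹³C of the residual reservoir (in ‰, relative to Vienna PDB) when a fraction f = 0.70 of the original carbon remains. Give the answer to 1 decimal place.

δ₀ = (0.0112565/0.0112372 − 1)×1000 = (1.001718 − 1)×1000 = 1.718‰
α − 1 = ε/1000 = 0.0295
f^(α−1) = 0.70^(0.0295) = 0.989533
δ_res = (1.718 + 1000) × 0.989533 − 1000 = 991.233 − 1000 = -8.77‰

-8.8‰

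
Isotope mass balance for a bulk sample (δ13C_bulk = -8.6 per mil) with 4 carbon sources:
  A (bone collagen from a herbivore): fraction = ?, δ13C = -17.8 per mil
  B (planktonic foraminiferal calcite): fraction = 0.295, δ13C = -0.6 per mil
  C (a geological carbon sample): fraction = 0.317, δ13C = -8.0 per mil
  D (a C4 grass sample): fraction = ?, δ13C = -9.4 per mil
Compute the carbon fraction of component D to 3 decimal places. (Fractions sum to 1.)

0.121

Let f_D and f_A be the unknown fractions; fractions sum to 1 so f_D + f_A = 0.388.
Mass balance: Σ fᵢ·δᵢ = δ_bulk ⇒ f_D·(-9.4) + f_A·(-17.8) = -8.6 − (-2.713) = -5.887
Substitute f_A = 0.388 − f_D:
f_D·(-9.4 − -17.8) = -5.887 − 0.388×(-17.8) = 1.019
f_D = 1.019 / 8.4 = 0.1214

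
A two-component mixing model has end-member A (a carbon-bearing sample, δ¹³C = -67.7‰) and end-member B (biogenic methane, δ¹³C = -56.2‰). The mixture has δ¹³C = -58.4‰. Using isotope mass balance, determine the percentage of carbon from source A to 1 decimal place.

19.1%

δ_mix = f_A·δ_A + (1 − f_A)·δ_B  ⇒  f_A = (δ_mix − δ_B)/(δ_A − δ_B)
f_A = (-58.4 − (-56.2)) / (-67.7 − (-56.2))
f_A = -2.2 / -11.5 = 0.1913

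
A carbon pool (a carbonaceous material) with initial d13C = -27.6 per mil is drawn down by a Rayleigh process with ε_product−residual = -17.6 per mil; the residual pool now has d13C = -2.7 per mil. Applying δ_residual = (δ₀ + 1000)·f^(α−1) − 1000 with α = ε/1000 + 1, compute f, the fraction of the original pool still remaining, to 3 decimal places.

0.238

α − 1 = ε/1000 = -0.0176
(δ_res + 1000)/(δ₀ + 1000) = (-2.7 + 1000)/(-27.6 + 1000) = 997.3/972.4 = 1.025607
f = 1.025607^(1/-0.0176) = exp(ln(1.025607)/-0.0176) = exp(0.02528/-0.0176)
f = exp(-1.4366) = 0.2377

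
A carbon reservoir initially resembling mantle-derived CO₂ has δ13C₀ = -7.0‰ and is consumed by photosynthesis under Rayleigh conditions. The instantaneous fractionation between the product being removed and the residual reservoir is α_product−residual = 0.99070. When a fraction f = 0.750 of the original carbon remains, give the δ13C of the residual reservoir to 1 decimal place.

Rayleigh residual: δ_res = (δ₀ + 1000)·f^(α−1) − 1000
α − 1 = -0.00930
f^(α−1) = 0.750^(-0.00930) = 1.002679
δ_res = (-7.0 + 1000) × 1.002679 − 1000 = 995.660 − 1000 = -4.34‰

-4.3‰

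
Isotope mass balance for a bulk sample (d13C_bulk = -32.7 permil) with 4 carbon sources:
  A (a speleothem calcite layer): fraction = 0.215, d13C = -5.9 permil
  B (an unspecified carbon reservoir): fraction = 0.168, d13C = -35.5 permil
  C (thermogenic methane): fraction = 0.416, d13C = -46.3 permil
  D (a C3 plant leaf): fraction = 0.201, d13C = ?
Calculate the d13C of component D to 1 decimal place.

-30.9 permil

Isotope mass balance: δ_bulk = Σ fᵢ·δᵢ.
-32.7 = 0.215×(-5.9) + 0.168×(-35.5) + 0.416×(-46.3) + 0.201×δ_D
0.201·δ_D = -32.7 − (-26.493) = -6.207
δ_D = -6.207 / 0.201 = -30.88 permil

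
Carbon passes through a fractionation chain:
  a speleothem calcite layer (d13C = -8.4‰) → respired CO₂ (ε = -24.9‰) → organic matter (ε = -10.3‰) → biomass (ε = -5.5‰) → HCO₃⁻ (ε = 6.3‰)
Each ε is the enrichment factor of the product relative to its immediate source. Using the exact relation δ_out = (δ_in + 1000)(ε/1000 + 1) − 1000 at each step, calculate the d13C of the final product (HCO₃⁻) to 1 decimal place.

-42.3‰

step 1: δ = (-8.40 + 1000)·(-24.9/1000 + 1) − 1000 = -33.09‰
step 2: δ = (-33.09 + 1000)·(-10.3/1000 + 1) − 1000 = -43.05‰
step 3: δ = (-43.05 + 1000)·(-5.5/1000 + 1) − 1000 = -48.31‰
step 4: δ = (-48.31 + 1000)·(6.3/1000 + 1) − 1000 = -42.32‰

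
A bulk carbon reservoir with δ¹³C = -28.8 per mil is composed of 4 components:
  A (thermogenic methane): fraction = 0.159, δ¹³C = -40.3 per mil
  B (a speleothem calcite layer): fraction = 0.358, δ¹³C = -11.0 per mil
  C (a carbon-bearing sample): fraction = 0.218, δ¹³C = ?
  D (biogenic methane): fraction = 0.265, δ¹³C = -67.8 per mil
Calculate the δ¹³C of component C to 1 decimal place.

Isotope mass balance: δ_bulk = Σ fᵢ·δᵢ.
-28.8 = 0.159×(-40.3) + 0.358×(-11.0) + 0.218×δ_C + 0.265×(-67.8)
0.218·δ_C = -28.8 − (-28.313) = -0.487
δ_C = -0.487 / 0.218 = -2.24 per mil

-2.2 per mil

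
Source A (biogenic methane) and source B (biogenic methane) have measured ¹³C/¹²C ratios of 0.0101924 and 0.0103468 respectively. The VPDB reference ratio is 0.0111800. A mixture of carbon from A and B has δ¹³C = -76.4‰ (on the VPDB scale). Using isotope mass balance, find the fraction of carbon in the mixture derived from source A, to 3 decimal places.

δ_A = (0.0101924/0.0111800 − 1)×1000 = (0.911664 − 1)×1000 = -88.336‰
δ_B = (0.0103468/0.0111800 − 1)×1000 = (0.925474 − 1)×1000 = -74.526‰
f_A = (δ_mix − δ_B)/(δ_A − δ_B) = (-76.4 − (-74.526))/(-88.336 − (-74.526))
f_A = -1.874 / -13.810 = 0.1357

0.136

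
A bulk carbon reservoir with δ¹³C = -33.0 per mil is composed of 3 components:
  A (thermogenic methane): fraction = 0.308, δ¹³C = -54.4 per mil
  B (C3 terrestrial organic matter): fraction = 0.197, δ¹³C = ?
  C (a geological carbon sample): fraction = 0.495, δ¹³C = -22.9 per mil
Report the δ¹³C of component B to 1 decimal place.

-24.9 per mil

Isotope mass balance: δ_bulk = Σ fᵢ·δᵢ.
-33.0 = 0.308×(-54.4) + 0.197×δ_B + 0.495×(-22.9)
0.197·δ_B = -33.0 − (-28.091) = -4.909
δ_B = -4.909 / 0.197 = -24.92 per mil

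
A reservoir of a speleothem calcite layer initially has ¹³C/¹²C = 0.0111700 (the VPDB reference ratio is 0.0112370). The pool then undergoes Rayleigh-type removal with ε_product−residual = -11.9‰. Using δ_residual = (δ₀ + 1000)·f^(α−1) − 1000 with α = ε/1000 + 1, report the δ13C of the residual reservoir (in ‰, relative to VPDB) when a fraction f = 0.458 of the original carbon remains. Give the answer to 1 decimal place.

3.3‰

δ₀ = (0.0111700/0.0112370 − 1)×1000 = (0.994038 − 1)×1000 = -5.962‰
α − 1 = ε/1000 = -0.0119
f^(α−1) = 0.458^(-0.0119) = 1.009336
δ_res = (-5.962 + 1000) × 1.009336 − 1000 = 1003.318 − 1000 = 3.32‰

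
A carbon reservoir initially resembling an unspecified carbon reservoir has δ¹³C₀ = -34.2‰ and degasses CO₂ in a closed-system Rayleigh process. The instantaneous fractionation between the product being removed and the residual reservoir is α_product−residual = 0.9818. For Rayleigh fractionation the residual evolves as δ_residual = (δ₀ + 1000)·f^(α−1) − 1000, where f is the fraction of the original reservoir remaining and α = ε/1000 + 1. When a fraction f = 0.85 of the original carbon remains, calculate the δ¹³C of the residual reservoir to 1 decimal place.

Rayleigh residual: δ_res = (δ₀ + 1000)·f^(α−1) − 1000
α − 1 = -0.01820
f^(α−1) = 0.85^(-0.01820) = 1.002962
δ_res = (-34.2 + 1000) × 1.002962 − 1000 = 968.661 − 1000 = -31.34‰

-31.3‰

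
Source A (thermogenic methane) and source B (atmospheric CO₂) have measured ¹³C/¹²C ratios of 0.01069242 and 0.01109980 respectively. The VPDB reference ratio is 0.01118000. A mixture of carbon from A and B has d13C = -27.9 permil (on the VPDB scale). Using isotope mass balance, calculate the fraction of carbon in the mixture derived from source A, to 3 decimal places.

δ_A = (0.01069242/0.01118000 − 1)×1000 = (0.956388 − 1)×1000 = -43.612 permil
δ_B = (0.01109980/0.01118000 − 1)×1000 = (0.992826 − 1)×1000 = -7.174 permil
f_A = (δ_mix − δ_B)/(δ_A − δ_B) = (-27.9 − (-7.174))/(-43.612 − (-7.174))
f_A = -20.726 / -36.438 = 0.5688

0.569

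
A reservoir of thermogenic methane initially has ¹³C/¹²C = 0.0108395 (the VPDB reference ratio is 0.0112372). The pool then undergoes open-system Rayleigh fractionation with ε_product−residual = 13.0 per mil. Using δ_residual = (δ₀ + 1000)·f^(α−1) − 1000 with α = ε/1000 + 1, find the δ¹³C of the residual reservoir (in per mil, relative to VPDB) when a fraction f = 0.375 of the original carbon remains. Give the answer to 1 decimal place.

-47.6 per mil

δ₀ = (0.0108395/0.0112372 − 1)×1000 = (0.964609 − 1)×1000 = -35.391 per mil
α − 1 = ε/1000 = 0.0130
f^(α−1) = 0.375^(0.0130) = 0.987330
δ_res = (-35.391 + 1000) × 0.987330 − 1000 = 952.387 − 1000 = -47.61 per mil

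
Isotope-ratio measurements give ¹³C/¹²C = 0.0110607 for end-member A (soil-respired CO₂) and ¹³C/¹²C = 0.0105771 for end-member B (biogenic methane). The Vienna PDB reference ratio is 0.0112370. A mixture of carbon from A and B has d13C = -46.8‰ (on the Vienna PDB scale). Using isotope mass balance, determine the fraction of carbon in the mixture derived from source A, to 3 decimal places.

0.277

δ_A = (0.0110607/0.0112370 − 1)×1000 = (0.984311 − 1)×1000 = -15.689‰
δ_B = (0.0105771/0.0112370 − 1)×1000 = (0.941274 − 1)×1000 = -58.726‰
f_A = (δ_mix − δ_B)/(δ_A − δ_B) = (-46.8 − (-58.726))/(-15.689 − (-58.726))
f_A = 11.926 / 43.036 = 0.2771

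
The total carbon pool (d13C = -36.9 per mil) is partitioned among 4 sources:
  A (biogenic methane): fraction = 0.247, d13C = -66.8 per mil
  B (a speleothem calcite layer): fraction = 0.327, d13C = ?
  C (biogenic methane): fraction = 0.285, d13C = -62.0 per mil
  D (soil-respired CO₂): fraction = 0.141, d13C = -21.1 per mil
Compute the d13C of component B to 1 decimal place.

0.7 per mil

Isotope mass balance: δ_bulk = Σ fᵢ·δᵢ.
-36.9 = 0.247×(-66.8) + 0.327×δ_B + 0.285×(-62.0) + 0.141×(-21.1)
0.327·δ_B = -36.9 − (-37.145) = 0.245
δ_B = 0.245 / 0.327 = 0.75 per mil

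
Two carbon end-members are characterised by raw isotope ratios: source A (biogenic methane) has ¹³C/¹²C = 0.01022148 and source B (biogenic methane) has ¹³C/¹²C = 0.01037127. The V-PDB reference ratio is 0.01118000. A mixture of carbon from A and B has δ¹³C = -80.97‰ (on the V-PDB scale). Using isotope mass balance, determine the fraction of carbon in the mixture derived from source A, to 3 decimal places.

δ_A = (0.01022148/0.01118000 − 1)×1000 = (0.914265 − 1)×1000 = -85.735‰
δ_B = (0.01037127/0.01118000 − 1)×1000 = (0.927663 − 1)×1000 = -72.337‰
f_A = (δ_mix − δ_B)/(δ_A − δ_B) = (-80.97 − (-72.337))/(-85.735 − (-72.337))
f_A = -8.633 / -13.398 = 0.6443

0.644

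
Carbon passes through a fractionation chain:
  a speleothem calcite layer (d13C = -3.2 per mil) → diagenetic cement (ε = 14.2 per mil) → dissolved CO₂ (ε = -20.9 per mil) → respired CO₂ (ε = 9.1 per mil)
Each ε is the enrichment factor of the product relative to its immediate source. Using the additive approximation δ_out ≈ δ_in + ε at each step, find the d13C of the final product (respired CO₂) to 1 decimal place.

step 1: δ ≈ -3.2 + (14.2) = 11.0 per mil
step 2: δ ≈ 11.0 + (-20.9) = -9.9 per mil
step 3: δ ≈ -9.9 + (9.1) = -0.8 per mil

-0.8 per mil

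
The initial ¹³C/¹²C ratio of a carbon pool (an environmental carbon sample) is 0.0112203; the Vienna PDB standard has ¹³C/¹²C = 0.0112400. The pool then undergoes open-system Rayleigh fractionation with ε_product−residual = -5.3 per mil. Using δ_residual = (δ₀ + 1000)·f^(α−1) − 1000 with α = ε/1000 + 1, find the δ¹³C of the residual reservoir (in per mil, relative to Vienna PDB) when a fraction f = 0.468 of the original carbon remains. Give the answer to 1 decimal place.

2.3 per mil

δ₀ = (0.0112203/0.0112400 − 1)×1000 = (0.998247 − 1)×1000 = -1.753 per mil
α − 1 = ε/1000 = -0.0053
f^(α−1) = 0.468^(-0.0053) = 1.004032
δ_res = (-1.753 + 1000) × 1.004032 − 1000 = 1002.273 − 1000 = 2.27 per mil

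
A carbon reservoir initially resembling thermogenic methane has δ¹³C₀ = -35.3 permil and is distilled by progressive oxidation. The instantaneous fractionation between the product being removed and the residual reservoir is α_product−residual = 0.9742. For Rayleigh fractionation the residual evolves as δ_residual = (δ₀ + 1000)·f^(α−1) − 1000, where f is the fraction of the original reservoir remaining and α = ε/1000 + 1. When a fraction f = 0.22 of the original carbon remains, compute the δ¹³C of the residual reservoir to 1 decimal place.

3.1 permil

Rayleigh residual: δ_res = (δ₀ + 1000)·f^(α−1) − 1000
α − 1 = -0.02580
f^(α−1) = 0.22^(-0.02580) = 1.039838
δ_res = (-35.3 + 1000) × 1.039838 − 1000 = 1003.131 − 1000 = 3.13 permil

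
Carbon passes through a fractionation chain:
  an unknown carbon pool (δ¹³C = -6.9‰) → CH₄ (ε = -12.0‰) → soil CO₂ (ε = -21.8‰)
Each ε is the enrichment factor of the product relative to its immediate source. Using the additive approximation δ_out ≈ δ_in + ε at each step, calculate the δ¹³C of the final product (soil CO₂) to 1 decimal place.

-40.7‰

step 1: δ ≈ -6.9 + (-12.0) = -18.9‰
step 2: δ ≈ -18.9 + (-21.8) = -40.7‰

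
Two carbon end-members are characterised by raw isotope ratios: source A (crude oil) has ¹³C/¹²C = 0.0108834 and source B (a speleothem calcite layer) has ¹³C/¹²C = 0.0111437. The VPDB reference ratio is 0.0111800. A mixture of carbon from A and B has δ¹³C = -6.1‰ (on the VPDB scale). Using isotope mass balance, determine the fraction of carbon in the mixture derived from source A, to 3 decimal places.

0.123

δ_A = (0.0108834/0.0111800 − 1)×1000 = (0.973470 − 1)×1000 = -26.530‰
δ_B = (0.0111437/0.0111800 − 1)×1000 = (0.996753 − 1)×1000 = -3.247‰
f_A = (δ_mix − δ_B)/(δ_A − δ_B) = (-6.1 − (-3.247))/(-26.530 − (-3.247))
f_A = -2.853 / -23.283 = 0.1225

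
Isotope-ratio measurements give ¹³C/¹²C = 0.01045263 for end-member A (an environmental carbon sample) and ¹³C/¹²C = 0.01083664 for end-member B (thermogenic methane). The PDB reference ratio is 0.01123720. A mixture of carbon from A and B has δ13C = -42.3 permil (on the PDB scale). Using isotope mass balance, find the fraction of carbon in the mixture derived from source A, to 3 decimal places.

0.195

δ_A = (0.01045263/0.01123720 − 1)×1000 = (0.930181 − 1)×1000 = -69.819 permil
δ_B = (0.01083664/0.01123720 − 1)×1000 = (0.964354 − 1)×1000 = -35.646 permil
f_A = (δ_mix − δ_B)/(δ_A − δ_B) = (-42.3 − (-35.646))/(-69.819 − (-35.646))
f_A = -6.654 / -34.173 = 0.1947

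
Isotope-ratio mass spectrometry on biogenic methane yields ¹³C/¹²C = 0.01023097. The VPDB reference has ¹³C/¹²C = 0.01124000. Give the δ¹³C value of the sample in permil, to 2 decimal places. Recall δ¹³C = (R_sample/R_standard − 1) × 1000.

δ¹³C = (R_sample / R_standard − 1) × 1000
R_sample / R_standard = 0.01023097 / 0.01124000 = 0.910229
δ¹³C = (0.910229 − 1) × 1000 = -89.771 permil

-89.77 permil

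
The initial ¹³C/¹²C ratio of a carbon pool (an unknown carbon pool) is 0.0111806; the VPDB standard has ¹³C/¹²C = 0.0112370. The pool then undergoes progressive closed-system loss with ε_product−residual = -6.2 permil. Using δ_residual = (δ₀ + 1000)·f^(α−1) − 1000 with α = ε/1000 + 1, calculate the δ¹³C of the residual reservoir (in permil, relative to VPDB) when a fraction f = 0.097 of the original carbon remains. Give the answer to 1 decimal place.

δ₀ = (0.0111806/0.0112370 − 1)×1000 = (0.994981 − 1)×1000 = -5.019 permil
α − 1 = ε/1000 = -0.0062
f^(α−1) = 0.097^(-0.0062) = 1.014570
δ_res = (-5.019 + 1000) × 1.014570 − 1000 = 1009.478 − 1000 = 9.48 permil

9.5 permil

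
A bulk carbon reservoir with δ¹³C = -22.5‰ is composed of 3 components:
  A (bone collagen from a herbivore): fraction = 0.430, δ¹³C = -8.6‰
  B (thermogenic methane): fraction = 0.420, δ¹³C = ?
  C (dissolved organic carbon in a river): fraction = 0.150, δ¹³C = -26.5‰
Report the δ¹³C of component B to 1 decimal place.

Isotope mass balance: δ_bulk = Σ fᵢ·δᵢ.
-22.5 = 0.430×(-8.6) + 0.420×δ_B + 0.150×(-26.5)
0.420·δ_B = -22.5 − (-7.673) = -14.827
δ_B = -14.827 / 0.420 = -35.30‰

-35.3‰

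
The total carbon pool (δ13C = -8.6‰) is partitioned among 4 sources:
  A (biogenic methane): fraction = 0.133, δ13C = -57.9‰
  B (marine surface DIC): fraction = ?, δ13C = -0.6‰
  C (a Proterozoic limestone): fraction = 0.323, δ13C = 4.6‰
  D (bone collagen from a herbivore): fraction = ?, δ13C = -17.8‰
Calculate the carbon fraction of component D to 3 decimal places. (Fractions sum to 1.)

0.120

Let f_D and f_B be the unknown fractions; fractions sum to 1 so f_D + f_B = 0.544.
Mass balance: Σ fᵢ·δᵢ = δ_bulk ⇒ f_D·(-17.8) + f_B·(-0.6) = -8.6 − (-6.215) = -2.385
Substitute f_B = 0.544 − f_D:
f_D·(-17.8 − -0.6) = -2.385 − 0.544×(-0.6) = -2.059
f_D = -2.059 / -17.2 = 0.1197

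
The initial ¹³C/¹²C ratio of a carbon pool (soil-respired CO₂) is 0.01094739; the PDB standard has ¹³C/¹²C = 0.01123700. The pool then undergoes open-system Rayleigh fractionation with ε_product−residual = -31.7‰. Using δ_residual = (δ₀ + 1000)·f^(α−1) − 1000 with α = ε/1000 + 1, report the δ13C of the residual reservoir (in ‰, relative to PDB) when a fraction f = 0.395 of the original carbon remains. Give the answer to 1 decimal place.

δ₀ = (0.01094739/0.01123700 − 1)×1000 = (0.974227 − 1)×1000 = -25.773‰
α − 1 = ε/1000 = -0.0317
f^(α−1) = 0.395^(-0.0317) = 1.029883
δ_res = (-25.773 + 1000) × 1.029883 − 1000 = 1003.340 − 1000 = 3.34‰

3.3‰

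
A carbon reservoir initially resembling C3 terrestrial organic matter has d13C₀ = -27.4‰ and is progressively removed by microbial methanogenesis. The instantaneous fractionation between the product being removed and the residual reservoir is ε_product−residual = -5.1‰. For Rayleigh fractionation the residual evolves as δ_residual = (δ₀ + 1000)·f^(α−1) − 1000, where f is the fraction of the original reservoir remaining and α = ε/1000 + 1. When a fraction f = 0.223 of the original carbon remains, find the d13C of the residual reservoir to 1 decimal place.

-19.9‰

Rayleigh residual: δ_res = (δ₀ + 1000)·f^(α−1) − 1000
α = ε/1000 + 1 = 0.99490, so α − 1 = -0.00510
f^(α−1) = 0.223^(-0.00510) = 1.007682
δ_res = (-27.4 + 1000) × 1.007682 − 1000 = 980.072 − 1000 = -19.93‰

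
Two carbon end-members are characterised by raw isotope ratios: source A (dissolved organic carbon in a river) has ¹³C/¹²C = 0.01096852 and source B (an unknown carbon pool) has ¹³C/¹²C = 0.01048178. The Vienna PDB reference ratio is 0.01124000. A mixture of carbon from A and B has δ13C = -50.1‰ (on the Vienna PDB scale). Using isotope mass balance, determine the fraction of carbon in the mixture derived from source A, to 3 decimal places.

0.401

δ_A = (0.01096852/0.01124000 − 1)×1000 = (0.975847 − 1)×1000 = -24.153‰
δ_B = (0.01048178/0.01124000 − 1)×1000 = (0.932543 − 1)×1000 = -67.457‰
f_A = (δ_mix − δ_B)/(δ_A − δ_B) = (-50.1 − (-67.457))/(-24.153 − (-67.457))
f_A = 17.357 / 43.304 = 0.4008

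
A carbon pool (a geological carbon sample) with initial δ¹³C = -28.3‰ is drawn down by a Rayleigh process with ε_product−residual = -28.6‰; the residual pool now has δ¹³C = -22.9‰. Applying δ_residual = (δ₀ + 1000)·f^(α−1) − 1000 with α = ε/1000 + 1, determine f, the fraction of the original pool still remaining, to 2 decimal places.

α − 1 = ε/1000 = -0.0286
(δ_res + 1000)/(δ₀ + 1000) = (-22.9 + 1000)/(-28.3 + 1000) = 977.1/971.7 = 1.005557
f = 1.005557^(1/-0.0286) = exp(ln(1.005557)/-0.0286) = exp(0.00554/-0.0286)
f = exp(-0.1938) = 0.8238

0.82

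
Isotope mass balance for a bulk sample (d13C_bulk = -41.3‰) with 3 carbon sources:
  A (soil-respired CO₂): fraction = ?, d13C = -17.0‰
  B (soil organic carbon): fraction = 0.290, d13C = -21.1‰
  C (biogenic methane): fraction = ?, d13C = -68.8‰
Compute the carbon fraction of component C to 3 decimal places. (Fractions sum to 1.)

Let f_C and f_A be the unknown fractions; fractions sum to 1 so f_C + f_A = 0.710.
Mass balance: Σ fᵢ·δᵢ = δ_bulk ⇒ f_C·(-68.8) + f_A·(-17.0) = -41.3 − (-6.119) = -35.181
Substitute f_A = 0.710 − f_C:
f_C·(-68.8 − -17.0) = -35.181 − 0.710×(-17.0) = -23.111
f_C = -23.111 / -51.8 = 0.4462

0.446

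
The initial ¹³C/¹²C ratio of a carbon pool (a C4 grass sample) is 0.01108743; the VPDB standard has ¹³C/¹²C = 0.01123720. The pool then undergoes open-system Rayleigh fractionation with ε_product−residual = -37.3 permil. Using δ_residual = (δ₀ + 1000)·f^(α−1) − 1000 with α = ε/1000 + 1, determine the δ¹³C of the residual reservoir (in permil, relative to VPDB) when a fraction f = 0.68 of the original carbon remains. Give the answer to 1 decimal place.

δ₀ = (0.01108743/0.01123720 − 1)×1000 = (0.986672 − 1)×1000 = -13.328 permil
α − 1 = ε/1000 = -0.0373
f^(α−1) = 0.68^(-0.0373) = 1.014489
δ_res = (-13.328 + 1000) × 1.014489 − 1000 = 1000.968 − 1000 = 0.97 permil

1.0 permil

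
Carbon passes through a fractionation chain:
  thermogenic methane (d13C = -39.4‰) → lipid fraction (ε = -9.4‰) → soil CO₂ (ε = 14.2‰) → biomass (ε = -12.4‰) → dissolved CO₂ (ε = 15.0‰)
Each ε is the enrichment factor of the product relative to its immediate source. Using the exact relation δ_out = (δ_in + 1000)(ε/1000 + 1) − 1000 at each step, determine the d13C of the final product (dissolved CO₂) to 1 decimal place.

-32.6‰

step 1: δ = (-39.40 + 1000)·(-9.4/1000 + 1) − 1000 = -48.43‰
step 2: δ = (-48.43 + 1000)·(14.2/1000 + 1) − 1000 = -34.92‰
step 3: δ = (-34.92 + 1000)·(-12.4/1000 + 1) − 1000 = -46.88‰
step 4: δ = (-46.88 + 1000)·(15.0/1000 + 1) − 1000 = -32.59‰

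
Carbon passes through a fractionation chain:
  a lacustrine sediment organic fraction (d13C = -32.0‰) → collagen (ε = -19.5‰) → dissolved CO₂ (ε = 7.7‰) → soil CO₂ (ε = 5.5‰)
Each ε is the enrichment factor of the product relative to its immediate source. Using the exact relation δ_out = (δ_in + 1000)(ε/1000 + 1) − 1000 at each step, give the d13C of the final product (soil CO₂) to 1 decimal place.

-38.3‰

step 1: δ = (-32.00 + 1000)·(-19.5/1000 + 1) − 1000 = -50.88‰
step 2: δ = (-50.88 + 1000)·(7.7/1000 + 1) − 1000 = -43.57‰
step 3: δ = (-43.57 + 1000)·(5.5/1000 + 1) − 1000 = -38.31‰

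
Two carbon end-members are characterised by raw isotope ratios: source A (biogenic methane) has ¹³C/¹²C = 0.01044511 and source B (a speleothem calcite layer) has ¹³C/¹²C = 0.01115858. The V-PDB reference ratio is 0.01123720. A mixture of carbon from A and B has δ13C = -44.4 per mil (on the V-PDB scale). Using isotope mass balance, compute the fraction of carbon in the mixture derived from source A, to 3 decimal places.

δ_A = (0.01044511/0.01123720 − 1)×1000 = (0.929512 − 1)×1000 = -70.488 per mil
δ_B = (0.01115858/0.01123720 − 1)×1000 = (0.993004 − 1)×1000 = -6.996 per mil
f_A = (δ_mix − δ_B)/(δ_A − δ_B) = (-44.4 − (-6.996))/(-70.488 − (-6.996))
f_A = -37.404 / -63.492 = 0.5891

0.589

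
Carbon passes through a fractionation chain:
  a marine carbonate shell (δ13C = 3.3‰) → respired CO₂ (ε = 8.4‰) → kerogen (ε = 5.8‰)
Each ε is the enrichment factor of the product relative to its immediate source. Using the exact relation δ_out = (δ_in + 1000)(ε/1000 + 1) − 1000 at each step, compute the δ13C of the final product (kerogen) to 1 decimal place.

17.6‰

step 1: δ = (3.30 + 1000)·(8.4/1000 + 1) − 1000 = 11.73‰
step 2: δ = (11.73 + 1000)·(5.8/1000 + 1) − 1000 = 17.60‰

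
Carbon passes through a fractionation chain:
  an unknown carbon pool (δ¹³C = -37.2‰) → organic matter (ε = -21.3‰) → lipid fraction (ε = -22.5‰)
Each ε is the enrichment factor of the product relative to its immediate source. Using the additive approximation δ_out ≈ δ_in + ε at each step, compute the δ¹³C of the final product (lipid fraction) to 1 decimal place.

step 1: δ ≈ -37.2 + (-21.3) = -58.5‰
step 2: δ ≈ -58.5 + (-22.5) = -81.0‰

-81.0‰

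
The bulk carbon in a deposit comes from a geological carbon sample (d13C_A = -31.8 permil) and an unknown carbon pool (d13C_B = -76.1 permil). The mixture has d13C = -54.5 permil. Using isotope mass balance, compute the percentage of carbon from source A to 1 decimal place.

δ_mix = f_A·δ_A + (1 − f_A)·δ_B  ⇒  f_A = (δ_mix − δ_B)/(δ_A − δ_B)
f_A = (-54.5 − (-76.1)) / (-31.8 − (-76.1))
f_A = 21.6 / 44.3 = 0.4876

48.8%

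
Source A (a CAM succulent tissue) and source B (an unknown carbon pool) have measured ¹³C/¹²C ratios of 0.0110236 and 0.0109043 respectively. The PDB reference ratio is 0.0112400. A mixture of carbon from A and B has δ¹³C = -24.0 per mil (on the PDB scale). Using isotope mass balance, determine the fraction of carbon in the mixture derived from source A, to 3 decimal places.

δ_A = (0.0110236/0.0112400 − 1)×1000 = (0.980747 − 1)×1000 = -19.253 per mil
δ_B = (0.0109043/0.0112400 − 1)×1000 = (0.970133 − 1)×1000 = -29.867 per mil
f_A = (δ_mix − δ_B)/(δ_A − δ_B) = (-24.0 − (-29.867))/(-19.253 − (-29.867))
f_A = 5.867 / 10.614 = 0.5527

0.553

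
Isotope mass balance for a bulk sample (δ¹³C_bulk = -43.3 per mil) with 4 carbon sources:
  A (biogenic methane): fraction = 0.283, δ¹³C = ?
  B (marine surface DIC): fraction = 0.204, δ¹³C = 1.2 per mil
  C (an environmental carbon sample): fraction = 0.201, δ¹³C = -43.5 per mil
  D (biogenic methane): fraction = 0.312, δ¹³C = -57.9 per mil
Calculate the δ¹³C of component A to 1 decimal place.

Isotope mass balance: δ_bulk = Σ fᵢ·δᵢ.
-43.3 = 0.283×δ_A + 0.204×(1.2) + 0.201×(-43.5) + 0.312×(-57.9)
0.283·δ_A = -43.3 − (-26.563) = -16.736
δ_A = -16.736 / 0.283 = -59.14 per mil

-59.1 per mil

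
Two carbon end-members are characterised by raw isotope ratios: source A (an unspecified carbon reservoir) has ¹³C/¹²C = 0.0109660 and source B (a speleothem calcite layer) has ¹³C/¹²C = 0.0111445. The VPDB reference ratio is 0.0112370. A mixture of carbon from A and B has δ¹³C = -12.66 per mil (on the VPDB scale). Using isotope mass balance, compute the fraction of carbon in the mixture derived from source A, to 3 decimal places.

δ_A = (0.0109660/0.0112370 − 1)×1000 = (0.975883 − 1)×1000 = -24.117 per mil
δ_B = (0.0111445/0.0112370 − 1)×1000 = (0.991768 − 1)×1000 = -8.232 per mil
f_A = (δ_mix − δ_B)/(δ_A − δ_B) = (-12.66 − (-8.232))/(-24.117 − (-8.232))
f_A = -4.428 / -15.885 = 0.2788

0.279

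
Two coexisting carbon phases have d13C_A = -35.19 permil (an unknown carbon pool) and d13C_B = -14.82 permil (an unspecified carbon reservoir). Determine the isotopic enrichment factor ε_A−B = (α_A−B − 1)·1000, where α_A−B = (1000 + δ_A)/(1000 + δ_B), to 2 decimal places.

-20.68 permil

α_A−B = (1000 + -35.19) / (1000 + -14.82) = 964.81 / 985.18 = 0.979324
ε_A−B = (0.979324 − 1) × 1000 = -20.676 permil
(The approximation ε ≈ δ_A − δ_B would give -20.37 permil.)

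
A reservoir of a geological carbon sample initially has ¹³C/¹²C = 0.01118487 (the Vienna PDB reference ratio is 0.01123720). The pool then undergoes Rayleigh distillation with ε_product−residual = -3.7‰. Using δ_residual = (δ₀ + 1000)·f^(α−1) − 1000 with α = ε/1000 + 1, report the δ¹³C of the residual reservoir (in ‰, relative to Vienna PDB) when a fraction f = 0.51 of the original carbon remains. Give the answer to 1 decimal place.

-2.2‰

δ₀ = (0.01118487/0.01123720 − 1)×1000 = (0.995343 − 1)×1000 = -4.657‰
α − 1 = ε/1000 = -0.0037
f^(α−1) = 0.51^(-0.0037) = 1.002494
δ_res = (-4.657 + 1000) × 1.002494 − 1000 = 997.826 − 1000 = -2.17‰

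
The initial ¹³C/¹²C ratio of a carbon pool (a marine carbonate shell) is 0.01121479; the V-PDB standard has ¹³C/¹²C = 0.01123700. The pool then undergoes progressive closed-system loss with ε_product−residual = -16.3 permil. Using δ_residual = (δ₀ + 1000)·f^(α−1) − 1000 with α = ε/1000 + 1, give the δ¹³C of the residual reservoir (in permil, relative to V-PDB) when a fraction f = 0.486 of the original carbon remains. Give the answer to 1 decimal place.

9.8 permil

δ₀ = (0.01121479/0.01123700 − 1)×1000 = (0.998023 − 1)×1000 = -1.977 permil
α − 1 = ε/1000 = -0.0163
f^(α−1) = 0.486^(-0.0163) = 1.011831
δ_res = (-1.977 + 1000) × 1.011831 − 1000 = 1009.831 − 1000 = 9.83 permil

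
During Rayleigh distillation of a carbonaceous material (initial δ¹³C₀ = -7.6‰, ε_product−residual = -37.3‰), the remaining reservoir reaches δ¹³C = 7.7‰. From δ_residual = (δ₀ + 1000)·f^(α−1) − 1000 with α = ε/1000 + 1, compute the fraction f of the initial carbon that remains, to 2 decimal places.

α − 1 = ε/1000 = -0.0373
(δ_res + 1000)/(δ₀ + 1000) = (7.7 + 1000)/(-7.6 + 1000) = 1007.7/992.4 = 1.015417
f = 1.015417^(1/-0.0373) = exp(ln(1.015417)/-0.0373) = exp(0.01530/-0.0373)
f = exp(-0.4102) = 0.6635

0.66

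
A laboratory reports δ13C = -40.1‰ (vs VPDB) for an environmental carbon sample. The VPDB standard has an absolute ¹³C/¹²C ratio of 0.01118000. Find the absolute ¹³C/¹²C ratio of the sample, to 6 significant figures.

0.0107317

R_sample = R_standard × (δ13C/1000 + 1)
R_sample = 0.01118000 × (-40.1/1000 + 1) = 0.01118000 × 0.959900
R_sample = 0.0107317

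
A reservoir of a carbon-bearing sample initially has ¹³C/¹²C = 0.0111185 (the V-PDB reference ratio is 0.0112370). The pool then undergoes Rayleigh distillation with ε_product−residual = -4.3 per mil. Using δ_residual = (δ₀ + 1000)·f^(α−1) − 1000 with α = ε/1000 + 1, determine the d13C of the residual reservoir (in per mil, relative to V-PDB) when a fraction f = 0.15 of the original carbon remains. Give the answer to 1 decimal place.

-2.4 per mil

δ₀ = (0.0111185/0.0112370 − 1)×1000 = (0.989454 − 1)×1000 = -10.546 per mil
α − 1 = ε/1000 = -0.0043
f^(α−1) = 0.15^(-0.0043) = 1.008191
δ_res = (-10.546 + 1000) × 1.008191 − 1000 = 997.559 − 1000 = -2.44 per mil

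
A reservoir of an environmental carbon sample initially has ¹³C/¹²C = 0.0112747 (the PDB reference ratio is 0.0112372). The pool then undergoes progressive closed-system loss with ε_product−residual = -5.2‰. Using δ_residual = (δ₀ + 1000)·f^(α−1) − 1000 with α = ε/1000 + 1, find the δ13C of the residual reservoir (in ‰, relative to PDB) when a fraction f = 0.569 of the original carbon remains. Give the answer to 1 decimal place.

6.3‰

δ₀ = (0.0112747/0.0112372 − 1)×1000 = (1.003337 − 1)×1000 = 3.337‰
α − 1 = ε/1000 = -0.0052
f^(α−1) = 0.569^(-0.0052) = 1.002936
δ_res = (3.337 + 1000) × 1.002936 − 1000 = 1006.283 − 1000 = 6.28‰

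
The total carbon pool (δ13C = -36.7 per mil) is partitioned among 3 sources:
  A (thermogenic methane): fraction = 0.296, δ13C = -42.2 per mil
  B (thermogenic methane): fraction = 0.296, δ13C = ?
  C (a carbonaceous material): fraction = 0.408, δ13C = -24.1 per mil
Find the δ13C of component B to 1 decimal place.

Isotope mass balance: δ_bulk = Σ fᵢ·δᵢ.
-36.7 = 0.296×(-42.2) + 0.296×δ_B + 0.408×(-24.1)
0.296·δ_B = -36.7 − (-22.324) = -14.376
δ_B = -14.376 / 0.296 = -48.57 per mil

-48.6 per mil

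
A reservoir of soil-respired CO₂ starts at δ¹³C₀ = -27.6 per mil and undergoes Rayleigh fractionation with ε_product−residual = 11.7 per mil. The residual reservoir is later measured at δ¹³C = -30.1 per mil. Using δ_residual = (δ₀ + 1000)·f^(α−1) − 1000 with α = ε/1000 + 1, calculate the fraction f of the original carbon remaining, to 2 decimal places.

α − 1 = ε/1000 = 0.0117
(δ_res + 1000)/(δ₀ + 1000) = (-30.1 + 1000)/(-27.6 + 1000) = 969.9/972.4 = 0.997429
f = 0.997429^(1/0.0117) = exp(ln(0.997429)/0.0117) = exp(-0.00257/0.0117)
f = exp(-0.2200) = 0.8025

0.80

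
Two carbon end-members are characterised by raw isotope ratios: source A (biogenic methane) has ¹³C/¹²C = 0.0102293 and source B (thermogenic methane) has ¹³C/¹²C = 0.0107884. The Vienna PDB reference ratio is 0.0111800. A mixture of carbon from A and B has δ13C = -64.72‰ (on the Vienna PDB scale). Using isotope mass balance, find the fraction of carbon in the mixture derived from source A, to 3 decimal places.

0.594

δ_A = (0.0102293/0.0111800 − 1)×1000 = (0.914964 − 1)×1000 = -85.036‰
δ_B = (0.0107884/0.0111800 − 1)×1000 = (0.964973 − 1)×1000 = -35.027‰
f_A = (δ_mix − δ_B)/(δ_A − δ_B) = (-64.72 − (-35.027))/(-85.036 − (-35.027))
f_A = -29.693 / -50.009 = 0.5938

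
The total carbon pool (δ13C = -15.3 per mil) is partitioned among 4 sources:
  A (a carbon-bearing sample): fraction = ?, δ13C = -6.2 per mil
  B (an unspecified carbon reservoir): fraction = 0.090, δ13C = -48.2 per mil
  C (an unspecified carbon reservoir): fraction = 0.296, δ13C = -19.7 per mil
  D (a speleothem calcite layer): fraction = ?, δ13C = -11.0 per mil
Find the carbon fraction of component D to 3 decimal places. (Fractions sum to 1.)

0.276

Let f_D and f_A be the unknown fractions; fractions sum to 1 so f_D + f_A = 0.614.
Mass balance: Σ fᵢ·δᵢ = δ_bulk ⇒ f_D·(-11.0) + f_A·(-6.2) = -15.3 − (-10.169) = -5.131
Substitute f_A = 0.614 − f_D:
f_D·(-11.0 − -6.2) = -5.131 − 0.614×(-6.2) = -1.324
f_D = -1.324 / -4.8 = 0.2758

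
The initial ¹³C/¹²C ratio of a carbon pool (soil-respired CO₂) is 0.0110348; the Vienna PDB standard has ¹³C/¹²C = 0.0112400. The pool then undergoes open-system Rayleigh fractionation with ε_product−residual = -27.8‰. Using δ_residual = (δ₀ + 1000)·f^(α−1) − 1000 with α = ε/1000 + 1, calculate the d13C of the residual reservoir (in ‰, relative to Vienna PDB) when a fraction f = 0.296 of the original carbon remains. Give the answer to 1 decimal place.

δ₀ = (0.0110348/0.0112400 − 1)×1000 = (0.981744 − 1)×1000 = -18.256‰
α − 1 = ε/1000 = -0.0278
f^(α−1) = 0.296^(-0.0278) = 1.034423
δ_res = (-18.256 + 1000) × 1.034423 − 1000 = 1015.538 − 1000 = 15.54‰

15.5‰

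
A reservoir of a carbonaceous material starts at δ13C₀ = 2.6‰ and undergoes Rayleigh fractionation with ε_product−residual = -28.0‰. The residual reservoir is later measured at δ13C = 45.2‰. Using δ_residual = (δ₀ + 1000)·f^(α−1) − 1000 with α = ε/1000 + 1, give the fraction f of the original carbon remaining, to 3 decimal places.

0.226

α − 1 = ε/1000 = -0.0280
(δ_res + 1000)/(δ₀ + 1000) = (45.2 + 1000)/(2.6 + 1000) = 1045.2/1002.6 = 1.042490
f = 1.042490^(1/-0.0280) = exp(ln(1.042490)/-0.0280) = exp(0.04161/-0.0280)
f = exp(-1.4861) = 0.2262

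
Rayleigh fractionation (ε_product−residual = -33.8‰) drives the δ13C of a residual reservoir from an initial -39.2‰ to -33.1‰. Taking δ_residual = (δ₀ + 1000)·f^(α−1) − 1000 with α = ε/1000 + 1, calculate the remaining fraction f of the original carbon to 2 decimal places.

α − 1 = ε/1000 = -0.0338
(δ_res + 1000)/(δ₀ + 1000) = (-33.1 + 1000)/(-39.2 + 1000) = 966.9/960.8 = 1.006349
f = 1.006349^(1/-0.0338) = exp(ln(1.006349)/-0.0338) = exp(0.00633/-0.0338)
f = exp(-0.1872) = 0.8292

0.83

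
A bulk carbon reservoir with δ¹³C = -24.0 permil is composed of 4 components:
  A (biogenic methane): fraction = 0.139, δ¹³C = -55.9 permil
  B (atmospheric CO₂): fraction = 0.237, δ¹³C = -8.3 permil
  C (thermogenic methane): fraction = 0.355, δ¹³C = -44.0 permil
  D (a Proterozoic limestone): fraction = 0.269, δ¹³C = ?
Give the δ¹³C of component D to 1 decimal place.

Isotope mass balance: δ_bulk = Σ fᵢ·δᵢ.
-24.0 = 0.139×(-55.9) + 0.237×(-8.3) + 0.355×(-44.0) + 0.269×δ_D
0.269·δ_D = -24.0 − (-25.357) = 1.357
δ_D = 1.357 / 0.269 = 5.05 permil

5.0 permil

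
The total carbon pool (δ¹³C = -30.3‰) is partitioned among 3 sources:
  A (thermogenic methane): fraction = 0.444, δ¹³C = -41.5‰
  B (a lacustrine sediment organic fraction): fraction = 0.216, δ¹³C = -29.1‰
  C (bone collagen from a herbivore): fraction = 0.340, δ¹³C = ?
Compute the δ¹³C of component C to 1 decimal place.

-16.4‰

Isotope mass balance: δ_bulk = Σ fᵢ·δᵢ.
-30.3 = 0.444×(-41.5) + 0.216×(-29.1) + 0.340×δ_C
0.340·δ_C = -30.3 − (-24.712) = -5.588
δ_C = -5.588 / 0.340 = -16.44‰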